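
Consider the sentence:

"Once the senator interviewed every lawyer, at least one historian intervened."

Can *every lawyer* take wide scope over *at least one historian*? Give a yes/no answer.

No

The target quantifier *every lawyer* is part of the adjunct clause *once the senator interviewed every lawyer*.
The adjunct-island constraint bars QR out of an adverbial clause.
*every lawyer* is confined to the island and cannot take scope over *at least one historian*.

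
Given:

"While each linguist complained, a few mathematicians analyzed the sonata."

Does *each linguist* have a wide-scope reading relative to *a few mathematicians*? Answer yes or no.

*each linguist* sits inside the adjunct clause *while each linguist complained*.
Adverbial clauses are not L-marked, so they are barriers for QR — the quantifier cannot escape the adjunct.
There is no licit LF on which *each linguist* c-commands *a few mathematicians*.

No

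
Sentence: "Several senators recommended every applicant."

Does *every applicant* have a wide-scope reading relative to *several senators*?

*several senators* and *every applicant* are co-arguments of the matrix verb, with nothing but a clause-internal boundary between them.
QR within a single clause is free, so the lower quantifier may take scope over the higher one.

Yes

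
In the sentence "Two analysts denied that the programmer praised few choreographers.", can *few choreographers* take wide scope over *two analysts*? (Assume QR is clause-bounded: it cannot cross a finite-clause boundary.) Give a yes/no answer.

The DP *few choreographers* is contained in the finite complement clause *that the programmer praised few choreographers*.
Finite CP is the ceiling for QR here, by assumption.
So *few choreographers* cannot raise high enough to outscope *two analysts*; only the surface ordering *two analysts* > *few choreographers* is available.

No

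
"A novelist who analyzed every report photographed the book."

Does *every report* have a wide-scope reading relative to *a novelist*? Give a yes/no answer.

*every report* sits inside the relative clause *who analyzed every report*.
Quantifiers inside a relative clause are trapped there; the RC boundary blocks QR.
Hence only narrow scope for *every report* (under *a novelist*) survives.
(Only the surface reading survives: one fixed novelist with respect to all the relevant reports.)

No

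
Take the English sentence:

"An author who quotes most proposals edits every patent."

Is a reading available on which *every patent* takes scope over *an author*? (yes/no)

Although the sentence contains a relative clause (*who quotes most proposals*), *every patent* is outside it, in the matrix VP.
Ordinary QR to a clause-peripheral position gives the wide-scope LF for the lower DP.

Yes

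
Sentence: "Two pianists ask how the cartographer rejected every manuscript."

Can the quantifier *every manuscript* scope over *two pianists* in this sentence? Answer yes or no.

The DP *every manuscript* is contained in the embedded question *how the cartographer rejected every manuscript*.
Embedded questions are wh-islands: a quantifier inside an indirect question cannot QR into the matrix clause.
*every manuscript* > *two pianists* would require crossing that boundary, which is illicit.

No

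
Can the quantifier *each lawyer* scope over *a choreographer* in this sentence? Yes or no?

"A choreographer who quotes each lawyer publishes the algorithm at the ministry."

No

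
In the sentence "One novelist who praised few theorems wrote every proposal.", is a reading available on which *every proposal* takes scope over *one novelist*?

*every proposal* sits in the matrix clause, not in the relative clause on *one novelist*.
Since no island is crossed, the inverse ordering is licensed alongside surface scope.

Yes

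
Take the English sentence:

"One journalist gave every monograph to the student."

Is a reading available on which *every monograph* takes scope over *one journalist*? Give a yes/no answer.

Yes

Both DPs are arguments of the same predicate; there is no clause or island boundary between them.
Clause-internal QR can adjoin the lower DP above the subject, yielding the inverse reading.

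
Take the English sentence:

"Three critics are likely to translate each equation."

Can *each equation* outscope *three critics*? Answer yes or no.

The matrix predicate is a raising verb, whose infinitival complement is not a scope island — *each equation* can QR into the matrix clause.
Ordinary QR to a clause-peripheral position gives the wide-scope LF for the lower DP.

Yes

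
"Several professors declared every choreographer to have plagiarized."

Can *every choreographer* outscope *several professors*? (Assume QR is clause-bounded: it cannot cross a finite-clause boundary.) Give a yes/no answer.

The ECM infinitive is scope-transparent — *every choreographer* is free to raise above *several professors*.
Ordinary QR to a clause-peripheral position gives the wide-scope LF for the lower DP.
Both orderings are possible: *several professors* > *every choreographer* and *every choreographer* > *several professors*.

Yes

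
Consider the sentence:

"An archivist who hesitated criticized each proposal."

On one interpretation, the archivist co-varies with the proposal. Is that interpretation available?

That reading corresponds to *each proposal* > *an archivist*.
*each proposal* is a matrix argument; only *an archivist* is modified by the relative clause *who hesitated*, so the RC island is irrelevant to the target quantifier.
Clause-internal QR can adjoin the lower DP above the subject, yielding the inverse reading.
The sentence is scopally ambiguous between *an archivist* > *each proposal* and *each proposal* > *an archivist*.

Yes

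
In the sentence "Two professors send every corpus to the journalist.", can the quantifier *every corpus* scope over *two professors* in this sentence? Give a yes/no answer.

*every corpus* is the matrix object and *two professors* the matrix subject; the two are clausemates.
No island intervenes, so both surface and inverse scope are derivable.

Yes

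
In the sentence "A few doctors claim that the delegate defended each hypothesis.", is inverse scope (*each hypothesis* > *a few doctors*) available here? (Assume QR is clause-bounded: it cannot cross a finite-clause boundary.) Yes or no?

The DP *each hypothesis* is contained in the finite complement clause *that the delegate defended each hypothesis*.
QR is clause-bounded, so the finite complement is a scope island for the embedded quantifier.
*each hypothesis* is confined to the island and cannot take scope over *a few doctors*.

No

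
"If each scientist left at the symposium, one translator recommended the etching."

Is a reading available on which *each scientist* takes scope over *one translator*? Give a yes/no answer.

No

Structurally, *each scientist* is inside the adjunct clause *if each scientist left at the symposium*.
Adjuncts are opaque for quantifier raising; a quantifier in an adjunct stays inside it.
So the wide-scope reading for *each scientist* is blocked.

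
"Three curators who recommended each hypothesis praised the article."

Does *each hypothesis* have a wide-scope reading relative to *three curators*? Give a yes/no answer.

No

*each hypothesis* sits inside the relative clause *who recommended each hypothesis*.
Quantifiers inside a relative clause are trapped there; the RC boundary blocks QR.
So *each hypothesis* cannot raise high enough to outscope *three curators*; only the surface ordering *three curators* > *each hypothesis* is available.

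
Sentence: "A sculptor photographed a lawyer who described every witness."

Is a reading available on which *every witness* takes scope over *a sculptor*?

*every witness* sits inside the relative clause *who described every witness* modifying *a lawyer*.
A relative clause is a scope island — quantifier raising cannot cross its boundary.
*every witness* is confined to the island and cannot take scope over *a sculptor*.
(Only the surface reading survives: one fixed sculptor with respect to all the relevant witnesses.)

No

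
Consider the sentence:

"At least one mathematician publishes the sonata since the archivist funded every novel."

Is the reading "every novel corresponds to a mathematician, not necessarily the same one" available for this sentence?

No

The paraphrase describes the scope ordering *every novel* > *at least one mathematician*.
*every novel* sits inside the adjunct clause *since the archivist funded every novel*.
Since the clause is an adjunct (not a complement), the Adjunct Condition blocks QR across its edge.
So *every novel* cannot raise to a position above *at least one mathematician*.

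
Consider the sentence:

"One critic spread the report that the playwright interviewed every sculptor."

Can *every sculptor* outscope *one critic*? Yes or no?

*every sculptor* sits inside the complex NP *the report that the playwright interviewed every sculptor*.
Since the clause is the complement of a nominal head, the CNPC blocks scope extraction.
*every sculptor* is confined to the island and cannot take scope over *one critic*.

No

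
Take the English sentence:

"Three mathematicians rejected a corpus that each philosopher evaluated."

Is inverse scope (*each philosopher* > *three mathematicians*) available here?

No

*each philosopher* is embedded in the relative clause *that each philosopher evaluated* modifying *a corpus*.
Quantifiers inside a relative clause are trapped there; the RC boundary blocks QR.
*each philosopher* > *three mathematicians* would require crossing that boundary, which is illicit.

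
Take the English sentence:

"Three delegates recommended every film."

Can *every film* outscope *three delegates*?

Yes

Both DPs are arguments of the same predicate; there is no clause or island boundary between them.
No island intervenes, so both surface and inverse scope are derivable.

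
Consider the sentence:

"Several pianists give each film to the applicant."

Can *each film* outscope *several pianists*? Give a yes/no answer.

Yes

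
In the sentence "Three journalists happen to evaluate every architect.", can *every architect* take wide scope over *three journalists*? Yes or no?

Yes

Infinitival complements of raising predicates do not block QR; *every architect* and *three journalists* are effectively clausemates.
Ordinary QR to a clause-peripheral position gives the wide-scope LF for the lower DP.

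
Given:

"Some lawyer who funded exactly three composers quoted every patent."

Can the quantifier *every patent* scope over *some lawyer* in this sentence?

Yes

The RC *who funded exactly three composers* is an island, but *every patent* is not inside it — it is the matrix object, a clausemate of *some lawyer*.
Since no island is crossed, the inverse ordering is licensed alongside surface scope.
So *every patent* > *some lawyer* is among the available readings.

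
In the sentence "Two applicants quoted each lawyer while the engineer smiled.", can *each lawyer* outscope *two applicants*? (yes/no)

Yes

The adjunct clause does not contain *each lawyer*, which is the matrix object.
QR within a single clause is free, so the lower quantifier may take scope over the higher one.
Both orderings are possible: *two applicants* > *each lawyer* and *each lawyer* > *two applicants*.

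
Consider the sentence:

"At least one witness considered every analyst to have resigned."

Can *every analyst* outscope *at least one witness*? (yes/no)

The ECM infinitive is scope-transparent — *every analyst* is free to raise above *at least one witness*.
With no island boundary between them, the object can take inverse scope over the subject via ordinary QR within the clause.
So *every analyst* > *at least one witness* is among the available readings.

Yes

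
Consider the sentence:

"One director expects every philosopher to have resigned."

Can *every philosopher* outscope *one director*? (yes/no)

Yes

The ECM infinitive is scope-transparent — *every philosopher* is free to raise above *one director*.
With no island boundary between them, the object can take inverse scope over the subject via ordinary QR within the clause.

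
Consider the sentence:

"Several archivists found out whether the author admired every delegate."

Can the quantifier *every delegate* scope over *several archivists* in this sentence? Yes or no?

*every delegate* is embedded in the embedded question *whether the author admired every delegate*.
An indirect question is a wh-island; the filled [Spec,CP] blocks QR across the CP edge.
So the wide-scope reading for *every delegate* is blocked.

No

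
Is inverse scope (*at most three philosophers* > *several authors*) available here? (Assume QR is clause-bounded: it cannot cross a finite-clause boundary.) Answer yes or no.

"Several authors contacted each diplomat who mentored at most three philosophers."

No

*at most three philosophers* is embedded in the relative clause *who mentored at most three philosophers* modifying *each diplomat*.
Relative clauses are scope islands: a quantifier cannot QR out of a relative clause to take scope in the matrix clause.
*at most three philosophers* > *several authors* would require crossing that boundary, which is illicit.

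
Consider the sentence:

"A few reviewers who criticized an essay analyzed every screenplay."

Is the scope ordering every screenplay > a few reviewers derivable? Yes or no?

*every screenplay* sits in the matrix clause, not in the relative clause on *a few reviewers*.
Ordinary QR to a clause-peripheral position gives the wide-scope LF for the lower DP.

Yes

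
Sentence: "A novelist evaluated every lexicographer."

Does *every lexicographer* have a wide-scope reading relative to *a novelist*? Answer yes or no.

Yes

*every lexicographer* and *a novelist* are in the same minimal clause.
With no island boundary between them, the object can take inverse scope over the subject via ordinary QR within the clause.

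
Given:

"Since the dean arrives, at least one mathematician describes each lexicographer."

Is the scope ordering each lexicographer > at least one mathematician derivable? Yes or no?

The adjunct island is irrelevant here — *each lexicographer* and *at least one mathematician* are both in the matrix clause.
Ordinary QR to a clause-peripheral position gives the wide-scope LF for the lower DP.
The sentence is scopally ambiguous between *at least one mathematician* > *each lexicographer* and *each lexicographer* > *at least one mathematician*.

Yes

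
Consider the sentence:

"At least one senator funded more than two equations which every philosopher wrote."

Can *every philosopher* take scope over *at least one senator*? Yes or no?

No

*every philosopher* occurs within the relative clause *which every philosopher wrote* modifying *more than two equations*.
Relative clauses block scope extraction: QR cannot target a position outside the modified NP.
So *every philosopher* cannot raise high enough to outscope *at least one senator*; only the surface ordering *at least one senator* > *every philosopher* is available.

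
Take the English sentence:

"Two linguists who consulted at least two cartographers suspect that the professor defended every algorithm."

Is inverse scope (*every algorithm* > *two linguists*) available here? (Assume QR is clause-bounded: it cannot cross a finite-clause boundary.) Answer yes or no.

No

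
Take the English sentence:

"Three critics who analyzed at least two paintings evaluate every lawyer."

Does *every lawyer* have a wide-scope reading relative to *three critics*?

The RC *who analyzed at least two paintings* is an island, but *every lawyer* is not inside it — it is the matrix object, a clausemate of *three critics*.
Nothing blocks QR of the lower DP to a position above the higher one, so inverse scope is available.

Yes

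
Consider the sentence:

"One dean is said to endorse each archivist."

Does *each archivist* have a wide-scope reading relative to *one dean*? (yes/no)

Yes

*each archivist* is inside a raising infinitive, which is transparent to QR (no CP barrier), so it behaves as a matrix argument.
Clause-internal QR can adjoin the lower DP above the subject, yielding the inverse reading.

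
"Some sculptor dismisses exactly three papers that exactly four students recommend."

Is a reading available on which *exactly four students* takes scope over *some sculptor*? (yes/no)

No

Structurally, *exactly four students* is inside the relative clause *that exactly four students recommend* modifying *exactly three papers*.
A relative clause is a scope island — quantifier raising cannot cross its boundary.
Hence only narrow scope for *exactly four students* (under *some sculptor*) survives.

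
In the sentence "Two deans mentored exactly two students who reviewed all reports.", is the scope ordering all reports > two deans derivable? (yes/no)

No

The target quantifier *all reports* is part of the relative clause *who reviewed all reports* modifying *exactly two students*.
QR out of a relative clause is ruled out by the relative-clause island constraint.
So *all reports* cannot raise high enough to outscope *two deans*; only the surface ordering *two deans* > *all reports* is available.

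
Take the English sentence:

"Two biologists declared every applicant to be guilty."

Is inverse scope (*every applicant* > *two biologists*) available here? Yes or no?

Yes

*every applicant* is an ECM subject; ECM complements are not islands, and the embedded quantifier may take matrix scope.
Since no island is crossed, the inverse ordering is licensed alongside surface scope.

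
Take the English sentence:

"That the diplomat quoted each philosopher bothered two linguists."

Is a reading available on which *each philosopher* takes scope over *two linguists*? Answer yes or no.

No

Structurally, *each philosopher* is inside the sentential subject *that the diplomat quoted each philosopher*.
The Sentential Subject Constraint rules out raising the quantifier out of the that-clause subject.
*each philosopher* is confined to the island and cannot take scope over *two linguists*.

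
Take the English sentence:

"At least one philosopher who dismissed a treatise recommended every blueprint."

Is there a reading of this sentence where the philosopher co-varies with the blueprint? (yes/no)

Yes

The described interpretation is the *every blueprint* > *at least one philosopher* scoping.
The relative clause *who dismissed a treatise* modifies *at least one philosopher*, but *every blueprint* is not inside that relative clause — it is an argument of the matrix verb.
Ordinary QR to a clause-peripheral position gives the wide-scope LF for the lower DP.
So *every blueprint* > *at least one philosopher* is among the available readings.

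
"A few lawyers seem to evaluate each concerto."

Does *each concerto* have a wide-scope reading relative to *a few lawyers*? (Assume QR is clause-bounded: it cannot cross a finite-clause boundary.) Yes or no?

Yes

Infinitival complements of raising predicates do not block QR; *each concerto* and *a few lawyers* are effectively clausemates.
With no island boundary between them, the object can take inverse scope over the subject via ordinary QR within the clause.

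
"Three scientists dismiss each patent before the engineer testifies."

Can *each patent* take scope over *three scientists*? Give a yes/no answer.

Yes

*each patent* is a matrix argument; the adjunct is an island but the target quantifier is outside it.
QR within a single clause is free, so the lower quantifier may take scope over the higher one.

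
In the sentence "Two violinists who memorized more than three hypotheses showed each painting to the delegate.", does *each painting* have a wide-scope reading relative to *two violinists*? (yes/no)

Although the sentence contains a relative clause (*who memorized more than three hypotheses*), *each painting* is outside it, in the matrix VP.
No island intervenes, so both surface and inverse scope are derivable.

Yes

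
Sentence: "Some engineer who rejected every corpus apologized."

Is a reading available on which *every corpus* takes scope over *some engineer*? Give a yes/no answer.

The target quantifier *every corpus* is part of the relative clause *who rejected every corpus*.
Quantifiers inside a relative clause are trapped there; the RC boundary blocks QR.
Hence only narrow scope for *every corpus* (under *some engineer*) survives.

No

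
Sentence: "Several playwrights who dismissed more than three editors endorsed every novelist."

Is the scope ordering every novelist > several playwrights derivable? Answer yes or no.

Although the sentence contains a relative clause (*who dismissed more than three editors*), *every novelist* is outside it, in the matrix VP.
Clause-internal QR can adjoin the lower DP above the subject, yielding the inverse reading.
So *every novelist* > *several playwrights* is among the available readings.

Yes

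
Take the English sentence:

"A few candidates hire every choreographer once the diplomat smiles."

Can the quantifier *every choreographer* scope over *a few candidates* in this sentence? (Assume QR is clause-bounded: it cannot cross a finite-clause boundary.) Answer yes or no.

Yes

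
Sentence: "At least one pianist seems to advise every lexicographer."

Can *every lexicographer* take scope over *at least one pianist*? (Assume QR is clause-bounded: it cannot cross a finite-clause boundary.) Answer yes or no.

*every lexicographer* is inside a raising infinitive, which is transparent to QR (no CP barrier), so it behaves as a matrix argument.
Nothing blocks QR of the lower DP to a position above the higher one, so inverse scope is available.

Yes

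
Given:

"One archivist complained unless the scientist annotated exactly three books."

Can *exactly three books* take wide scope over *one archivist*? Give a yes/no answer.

No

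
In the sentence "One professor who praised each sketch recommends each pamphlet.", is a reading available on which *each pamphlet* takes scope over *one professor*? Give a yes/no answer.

Yes

*each pamphlet* sits in the matrix clause, not in the relative clause on *one professor*.
Ordinary QR to a clause-peripheral position gives the wide-scope LF for the lower DP.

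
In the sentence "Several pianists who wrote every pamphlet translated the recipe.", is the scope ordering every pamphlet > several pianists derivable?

No

*every pamphlet* occurs within the relative clause *who wrote every pamphlet*.
Relative clauses are scope islands: a quantifier cannot QR out of a relative clause to take scope in the matrix clause.
The inverse ordering *every pamphlet* > *several pianists* is therefore underivable.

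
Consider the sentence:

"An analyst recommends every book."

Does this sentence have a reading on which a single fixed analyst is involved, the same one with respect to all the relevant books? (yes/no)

Yes

This is the *an analyst* > *every book* reading.
That is the surface-scope ordering, which is always one of the available readings — island constraints only ever restrict inverse scope.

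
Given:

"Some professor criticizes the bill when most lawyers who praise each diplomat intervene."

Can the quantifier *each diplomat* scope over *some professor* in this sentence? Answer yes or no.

No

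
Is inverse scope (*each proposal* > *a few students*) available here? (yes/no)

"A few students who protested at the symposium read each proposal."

Yes

Although the sentence contains a relative clause (*who protested at the symposium*), *each proposal* is outside it, in the matrix VP.
Ordinary QR to a clause-peripheral position gives the wide-scope LF for the lower DP.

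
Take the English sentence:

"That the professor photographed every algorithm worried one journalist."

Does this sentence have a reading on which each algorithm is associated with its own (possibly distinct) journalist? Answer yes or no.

No

The paraphrase describes the scope ordering *every algorithm* > *one journalist*.
*every algorithm* occurs within the sentential subject *that the professor photographed every algorithm*.
The subject-island constraint blocks QR out of a clausal subject.
So the wide-scope reading for *every algorithm* is blocked.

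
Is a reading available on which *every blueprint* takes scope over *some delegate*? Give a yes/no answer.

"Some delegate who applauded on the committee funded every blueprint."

The relative clause *who applauded on the committee* modifies *some delegate*, but *every blueprint* is not inside that relative clause — it is an argument of the matrix verb.
Nothing blocks QR of the lower DP to a position above the higher one, so inverse scope is available.

Yes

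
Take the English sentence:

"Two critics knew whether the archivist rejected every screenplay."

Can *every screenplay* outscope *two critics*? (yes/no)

No

The target quantifier *every screenplay* is part of the embedded question *whether the archivist rejected every screenplay*.
Embedded wh-clauses are opaque for QR, so the quantifier stays inside the question.
So *every screenplay* cannot raise high enough to outscope *two critics*; only the surface ordering *two critics* > *every screenplay* is available.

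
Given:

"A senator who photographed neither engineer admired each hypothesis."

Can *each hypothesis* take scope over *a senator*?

Yes

Although the sentence contains a relative clause (*who photographed neither engineer*), *each hypothesis* is outside it, in the matrix VP.
QR within a single clause is free, so the lower quantifier may take scope over the higher one.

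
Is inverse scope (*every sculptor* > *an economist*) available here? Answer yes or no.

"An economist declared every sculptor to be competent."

Yes

ECM infinitives lack a CP barrier, so *every sculptor* can QR over the matrix subject *an economist*.
With no island boundary between them, the object can take inverse scope over the subject via ordinary QR within the clause.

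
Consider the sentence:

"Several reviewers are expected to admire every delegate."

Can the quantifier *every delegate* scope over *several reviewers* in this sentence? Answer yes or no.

Infinitival complements of raising predicates do not block QR; *every delegate* and *several reviewers* are effectively clausemates.
Nothing blocks QR of the lower DP to a position above the higher one, so inverse scope is available.
So *every delegate* > *several reviewers* is among the available readings.

Yes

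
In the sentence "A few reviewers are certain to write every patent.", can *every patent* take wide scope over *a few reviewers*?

Infinitival complements of raising predicates do not block QR; *every patent* and *a few reviewers* are effectively clausemates.
QR within a single clause is free, so the lower quantifier may take scope over the higher one.
So *every patent* > *a few reviewers* is among the available readings.

Yes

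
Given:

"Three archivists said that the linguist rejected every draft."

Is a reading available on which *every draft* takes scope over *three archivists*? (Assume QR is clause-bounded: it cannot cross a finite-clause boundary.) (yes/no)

No

*every draft* sits inside the finite complement clause *that the linguist rejected every draft*.
Given the clause-boundedness assumption, QR cannot cross the finite CP into the matrix.
*every draft* > *three archivists* would require crossing that boundary, which is illicit.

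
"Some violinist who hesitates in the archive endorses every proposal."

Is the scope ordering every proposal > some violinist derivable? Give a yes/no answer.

*every proposal* is a matrix argument; only *some violinist* is modified by the relative clause *who hesitates in the archive*, so the RC island is irrelevant to the target quantifier.
With no island boundary between them, the object can take inverse scope over the subject via ordinary QR within the clause.
The sentence is scopally ambiguous between *some violinist* > *every proposal* and *every proposal* > *some violinist*.

Yes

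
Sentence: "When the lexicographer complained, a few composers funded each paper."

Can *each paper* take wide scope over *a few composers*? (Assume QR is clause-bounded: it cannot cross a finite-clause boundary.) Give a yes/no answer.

*each paper* is a matrix argument; the adjunct is an island but the target quantifier is outside it.
No island intervenes, so both surface and inverse scope are derivable.

Yes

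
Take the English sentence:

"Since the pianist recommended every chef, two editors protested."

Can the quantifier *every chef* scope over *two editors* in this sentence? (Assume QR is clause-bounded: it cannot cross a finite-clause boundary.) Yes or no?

The DP *every chef* is contained in the adjunct clause *since the pianist recommended every chef*.
Adjuncts are opaque for quantifier raising; a quantifier in an adjunct stays inside it.
*every chef* > *two editors* would require crossing that boundary, which is illicit.

No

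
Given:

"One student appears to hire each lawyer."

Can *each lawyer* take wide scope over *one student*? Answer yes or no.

*each lawyer* is the object of the infinitival complement of a raising predicate; raising infinitives are transparent for QR, so the two DPs are in effect clausemates.
Ordinary QR to a clause-peripheral position gives the wide-scope LF for the lower DP.
The sentence is scopally ambiguous between *one student* > *each lawyer* and *each lawyer* > *one student*.

Yes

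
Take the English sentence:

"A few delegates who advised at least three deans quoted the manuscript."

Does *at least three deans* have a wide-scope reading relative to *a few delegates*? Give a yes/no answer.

No

*at least three deans* is embedded in the relative clause *who advised at least three deans*.
Quantifiers inside a relative clause are trapped there; the RC boundary blocks QR.
Hence only narrow scope for *at least three deans* (under *a few delegates*) survives.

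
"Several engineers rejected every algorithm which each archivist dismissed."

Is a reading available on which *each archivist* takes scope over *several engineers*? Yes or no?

No

The target quantifier *each archivist* is part of the relative clause *which each archivist dismissed* modifying *every algorithm*.
The relative clause forms an island for QR, so the quantifier is confined to the head noun's restrictor.
There is no licit LF on which *each archivist* c-commands *several engineers*.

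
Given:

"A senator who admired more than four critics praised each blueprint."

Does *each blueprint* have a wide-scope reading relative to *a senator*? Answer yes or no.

*each blueprint* is a matrix argument; only *a senator* is modified by the relative clause *who admired more than four critics*, so the RC island is irrelevant to the target quantifier.
Clause-internal QR can adjoin the lower DP above the subject, yielding the inverse reading.
So *each blueprint* > *a senator* is among the available readings.

Yes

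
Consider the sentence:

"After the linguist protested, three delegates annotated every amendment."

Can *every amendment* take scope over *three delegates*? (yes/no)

Neither queried DP is inside the adjunct, so the adjunct-island constraint does not apply.
Ordinary QR to a clause-peripheral position gives the wide-scope LF for the lower DP.

Yes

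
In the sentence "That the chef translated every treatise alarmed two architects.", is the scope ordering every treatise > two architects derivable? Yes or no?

No

Structurally, *every treatise* is inside the sentential subject *that the chef translated every treatise*.
Clausal subjects are scope islands; QR from inside the subject into the matrix is barred.
So *every treatise* cannot raise to a position above *two architects*.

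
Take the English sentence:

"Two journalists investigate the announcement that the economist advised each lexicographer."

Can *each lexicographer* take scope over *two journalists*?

Structurally, *each lexicographer* is inside the complex NP *the announcement that the economist advised each lexicographer*.
A that-clause complement to a noun is an island; QR cannot cross the NP boundary.
The inverse ordering *each lexicographer* > *two journalists* is therefore underivable.

No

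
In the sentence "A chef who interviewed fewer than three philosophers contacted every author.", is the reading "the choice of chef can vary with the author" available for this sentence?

That reading corresponds to *every author* > *a chef*.
The relative clause *who interviewed fewer than three philosophers* modifies *a chef*, but *every author* is not inside that relative clause — it is an argument of the matrix verb.
Nothing blocks QR of the lower DP to a position above the higher one, so inverse scope is available.

Yes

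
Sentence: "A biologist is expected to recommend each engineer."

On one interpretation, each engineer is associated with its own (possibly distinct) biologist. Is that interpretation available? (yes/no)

Yes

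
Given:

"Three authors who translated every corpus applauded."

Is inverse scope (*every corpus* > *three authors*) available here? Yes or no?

No

*every corpus* occurs within the relative clause *who translated every corpus*.
Relative clauses are scope islands: a quantifier cannot QR out of a relative clause to take scope in the matrix clause.
The inverse ordering *every corpus* > *three authors* is therefore underivable.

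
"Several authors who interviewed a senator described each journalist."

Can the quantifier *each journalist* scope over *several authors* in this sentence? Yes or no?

Yes

*each journalist* is a matrix argument; only *several authors* is modified by the relative clause *who interviewed a senator*, so the RC island is irrelevant to the target quantifier.
No island intervenes, so both surface and inverse scope are derivable.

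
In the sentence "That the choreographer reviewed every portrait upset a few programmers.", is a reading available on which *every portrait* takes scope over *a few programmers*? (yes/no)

*every portrait* occurs within the sentential subject *that the choreographer reviewed every portrait*.
Subjects — clausal subjects included — are islands for extraction, and QR is no exception.
So the wide-scope reading for *every portrait* is blocked.

No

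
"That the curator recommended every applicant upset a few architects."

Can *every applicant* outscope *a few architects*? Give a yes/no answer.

*every applicant* sits inside the sentential subject *that the curator recommended every applicant*.
The Sentential Subject Constraint rules out raising the quantifier out of the that-clause subject.
So *every applicant* cannot raise to a position above *a few architects*.

No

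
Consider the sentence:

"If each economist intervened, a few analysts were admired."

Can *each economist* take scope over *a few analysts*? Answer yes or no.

*each economist* occurs within the adjunct clause *if each economist intervened*.
Since the clause is an adjunct (not a complement), the Adjunct Condition blocks QR across its edge.
So the wide-scope reading for *each economist* is blocked.

No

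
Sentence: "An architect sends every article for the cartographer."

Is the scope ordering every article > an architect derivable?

Yes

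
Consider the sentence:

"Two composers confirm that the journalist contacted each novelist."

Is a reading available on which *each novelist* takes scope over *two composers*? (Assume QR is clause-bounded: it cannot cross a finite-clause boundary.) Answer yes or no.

The target quantifier *each novelist* is part of the finite complement clause *that the journalist contacted each novelist*.
QR is clause-bounded, so the finite complement is a scope island for the embedded quantifier.
So *each novelist* cannot raise high enough to outscope *two composers*; only the surface ordering *two composers* > *each novelist* is available.

No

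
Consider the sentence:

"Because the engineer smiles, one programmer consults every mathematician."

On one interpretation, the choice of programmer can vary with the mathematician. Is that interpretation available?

That reading corresponds to *every mathematician* > *one programmer*.
The adjunct clause does not contain *every mathematician*, which is the matrix object.
Since no island is crossed, the inverse ordering is licensed alongside surface scope.

Yes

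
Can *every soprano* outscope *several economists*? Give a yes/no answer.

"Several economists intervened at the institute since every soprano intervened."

The target quantifier *every soprano* is part of the adjunct clause *since every soprano intervened*.
Scope out of an adjunct clause is unavailable: QR respects the adjunct-island constraint.
There is no licit LF on which *every soprano* c-commands *several economists*.

No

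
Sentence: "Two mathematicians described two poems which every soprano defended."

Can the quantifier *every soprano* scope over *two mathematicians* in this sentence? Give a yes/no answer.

No

*every soprano* sits inside the relative clause *which every soprano defended* modifying *two poems*.
Relative clauses are scope islands: a quantifier cannot QR out of a relative clause to take scope in the matrix clause.
The inverse ordering *every soprano* > *two mathematicians* is therefore underivable.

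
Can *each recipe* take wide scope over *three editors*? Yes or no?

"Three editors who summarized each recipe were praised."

*each recipe* is embedded in the relative clause *who summarized each recipe*.
Quantifiers inside a relative clause are trapped there; the RC boundary blocks QR.
So the wide-scope reading for *each recipe* is blocked.

No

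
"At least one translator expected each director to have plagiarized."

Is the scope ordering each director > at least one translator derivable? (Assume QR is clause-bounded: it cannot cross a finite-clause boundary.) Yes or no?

Yes

ECM infinitives lack a CP barrier, so *each director* can QR over the matrix subject *at least one translator*.
Since no island is crossed, the inverse ordering is licensed alongside surface scope.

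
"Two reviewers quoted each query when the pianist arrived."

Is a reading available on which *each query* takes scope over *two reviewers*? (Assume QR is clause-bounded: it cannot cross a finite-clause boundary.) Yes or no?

Neither queried DP is inside the adjunct, so the adjunct-island constraint does not apply.
QR within a single clause is free, so the lower quantifier may take scope over the higher one.

Yes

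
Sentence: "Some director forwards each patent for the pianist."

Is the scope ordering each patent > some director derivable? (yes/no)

*each patent* is the matrix object and *some director* the matrix subject; the two are clausemates.
With no island boundary between them, the object can take inverse scope over the subject via ordinary QR within the clause.
The sentence is scopally ambiguous between *some director* > *each patent* and *each patent* > *some director*.

Yes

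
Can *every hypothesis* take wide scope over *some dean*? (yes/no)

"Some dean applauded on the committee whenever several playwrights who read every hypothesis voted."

No

The target quantifier *every hypothesis* is part of the relative clause *who read every hypothesis*, which is itself inside the adjunct *whenever several playwrights who read every hypothesis voted*.
Nested islands: the RC island is itself inside an adjunct island, so wide scope is doubly excluded.
So *every hypothesis* cannot raise high enough to outscope *some dean*; only the surface ordering *some dean* > *every hypothesis* is available.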